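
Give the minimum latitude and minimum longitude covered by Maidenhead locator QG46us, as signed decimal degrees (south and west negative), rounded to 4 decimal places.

-23.2500, 149.6667

Field Q=16, G=6: +16·20° lon, +6·10° lat → SW at lon 140°, lat -30°.
Square 4, 6: +4·2° lon, +6·1° lat → SW at lon 148°, lat -24°.
Subsquare u=20, s=18: +20·0.0833333° lon, +18·0.0416667° lat → SW at lon 149.667°, lat -23.25°.
latitude -23.2500, longitude 149.6667.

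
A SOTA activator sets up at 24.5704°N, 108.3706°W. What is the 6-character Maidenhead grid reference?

Shift to the Maidenhead origin (180°W, 90°S): lon 71.6294, lat 114.5704.
Field: 71.6294/20 → 3 → D, 114.5704/10 → 11 → L; chars DL.
Square: 11.6294/2 → 5, 4.5704/1 → 4; chars 54.
Subsquare: 1.6294/0.0833333 → 19 → t, 0.5704/0.0416667 → 13 → n; chars tn.

DL54tn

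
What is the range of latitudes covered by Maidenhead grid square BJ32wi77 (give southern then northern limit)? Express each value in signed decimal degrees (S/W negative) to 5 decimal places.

2.36250, 2.36667

Field B=1, J=9: +1·20° lon, +9·10° lat → SW at lon -160°, lat 0°.
Square 3, 2: +3·2° lon, +2·1° lat → SW at lon -154°, lat 2°.
Subsquare w=22, i=8: +22·0.0833333° lon, +8·0.0416667° lat → SW at lon -152.167°, lat 2.33333°.
Extended square 7, 7: +7·0.00833333° lon, +7·0.00416667° lat → SW at lon -152.108°, lat 2.3625°.
Cell spans 0.00833333° lon × 0.00416667° lat.
south 2.36250, north 2.36667.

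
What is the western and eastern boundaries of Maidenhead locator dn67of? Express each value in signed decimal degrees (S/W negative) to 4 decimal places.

-106.8333, -106.7500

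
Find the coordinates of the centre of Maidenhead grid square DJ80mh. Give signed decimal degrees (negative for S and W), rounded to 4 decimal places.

0.3125, -102.9583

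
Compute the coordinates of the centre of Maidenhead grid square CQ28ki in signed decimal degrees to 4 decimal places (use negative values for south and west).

78.3542, -135.1250

Field C=2, Q=16: +2·20° lon, +16·10° lat → SW at lon -140°, lat 70°.
Square 2, 8: +2·2° lon, +8·1° lat → SW at lon -136°, lat 78°.
Subsquare k=10, i=8: +10·0.0833333° lon, +8·0.0416667° lat → SW at lon -135.167°, lat 78.3333°.
Cell spans 0.0833333° lon × 0.0416667° lat. Centre is SW corner plus half of each.
latitude 78.3542, longitude -135.1250.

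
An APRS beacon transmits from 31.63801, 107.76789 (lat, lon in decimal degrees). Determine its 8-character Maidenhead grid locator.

OM31vp23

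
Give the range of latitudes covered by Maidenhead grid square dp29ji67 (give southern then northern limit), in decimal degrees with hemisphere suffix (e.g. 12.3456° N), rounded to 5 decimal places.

69.36250° N, 69.36667° N

Field D=3, P=15: +3·20° lon, +15·10° lat → SW at lon -120°, lat 60°.
Square 2, 9: +2·2° lon, +9·1° lat → SW at lon -116°, lat 69°.
Subsquare j=9, i=8: +9·0.0833333° lon, +8·0.0416667° lat → SW at lon -115.25°, lat 69.3333°.
Extended square 6, 7: +6·0.00833333° lon, +7·0.00416667° lat → SW at lon -115.2°, lat 69.3625°.
Cell spans 0.00833333° lon × 0.00416667° lat.
south 69.36250° N, north 69.36667° N.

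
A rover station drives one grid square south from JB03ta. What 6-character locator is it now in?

Latitude subsquare a = 0; −1 → -1, wraps to 23 = x, carry into square.
Latitude square 3; −1 → 2.
The longitude characters are unchanged.

JB02tx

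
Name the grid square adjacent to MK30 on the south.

Latitude square 0; −1 → -1, wraps to 9, carry into field.
Latitude field K = 10; −1 → 9 = J.
The longitude characters are unchanged.

MJ39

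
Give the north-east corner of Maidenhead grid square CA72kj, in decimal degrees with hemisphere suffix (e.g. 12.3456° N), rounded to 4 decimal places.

87.5833° S, 125.0833° W

Field C=2, A=0: +2·20° lon, +0·10° lat → SW at lon -140°, lat -90°.
Square 7, 2: +7·2° lon, +2·1° lat → SW at lon -126°, lat -88°.
Subsquare k=10, j=9: +10·0.0833333° lon, +9·0.0416667° lat → SW at lon -125.167°, lat -87.625°.
Cell spans 0.0833333° lon × 0.0416667° lat. NE corner is SW corner plus one full cell.
latitude 87.5833° S, longitude 125.0833° W.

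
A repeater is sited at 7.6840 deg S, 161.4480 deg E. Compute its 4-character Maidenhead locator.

Offset from 180°W / 90°S: lon 341.45°, lat 82.32°.
Field: 341.45/20 → 17 → R, 82.32/10 → 8 → I; chars RI.
Square: 1.45/2 → 0, 2.32/1 → 2; chars 02.

RI02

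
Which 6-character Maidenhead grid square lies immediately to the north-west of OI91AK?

OI81xl

Longitude subsquare a = 0; −1 → -1, wraps to 23 = x, carry into square.
Longitude square 9; −1 → 8.
Latitude subsquare k = 10; +1 → 11 = l.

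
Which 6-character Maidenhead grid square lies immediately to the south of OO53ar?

OO53aq

Latitude subsquare r = 17; −1 → 16 = q.
The longitude characters are unchanged.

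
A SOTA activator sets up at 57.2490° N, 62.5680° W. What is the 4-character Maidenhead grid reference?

FO87

Add 180° to longitude and 90° to latitude: 117.43, 147.25.
Field: lon ⌊117.43/20⌋ = 5 → F; lat ⌊147.25/10⌋ = 14 → O.
Square: lon ⌊17.43/2⌋ = 8; lat ⌊7.25/1⌋ = 7.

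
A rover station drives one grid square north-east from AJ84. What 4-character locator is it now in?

Longitude square 8; +1 → 9.
Latitude square 4; +1 → 5.

AJ95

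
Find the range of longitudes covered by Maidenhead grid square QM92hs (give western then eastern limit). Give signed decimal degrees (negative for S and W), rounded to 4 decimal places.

158.5833, 158.6667

Field Q=16, M=12: +16·20° lon, +12·10° lat → SW at lon 140°, lat 30°.
Square 9, 2: +9·2° lon, +2·1° lat → SW at lon 158°, lat 32°.
Subsquare h=7, s=18: +7·0.0833333° lon, +18·0.0416667° lat → SW at lon 158.583°, lat 32.75°.
Cell spans 0.0833333° lon × 0.0416667° lat.
west 158.5833, east 158.6667.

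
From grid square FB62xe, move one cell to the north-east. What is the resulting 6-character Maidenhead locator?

FB72af

Longitude subsquare x = 23; +1 → 24, wraps to 0 = a, carry into square.
Longitude square 6; +1 → 7.
Latitude subsquare e = 4; +1 → 5 = f.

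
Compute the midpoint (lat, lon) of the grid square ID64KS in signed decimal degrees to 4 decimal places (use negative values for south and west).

-55.2292, -7.1250

Field I=8, D=3: +8·20° lon, +3·10° lat → SW at lon -20°, lat -60°.
Square 6, 4: +6·2° lon, +4·1° lat → SW at lon -8°, lat -56°.
Subsquare k=10, s=18: +10·0.0833333° lon, +18·0.0416667° lat → SW at lon -7.16667°, lat -55.25°.
Cell spans 0.0833333° lon × 0.0416667° lat. Centre is SW corner plus half of each.
latitude -55.2292, longitude -7.1250.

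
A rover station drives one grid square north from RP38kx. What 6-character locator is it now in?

RP39ka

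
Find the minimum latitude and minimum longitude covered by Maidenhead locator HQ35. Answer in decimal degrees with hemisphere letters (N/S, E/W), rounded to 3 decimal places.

75.000° N, 34.000° W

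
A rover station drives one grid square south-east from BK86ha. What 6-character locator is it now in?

BK85ix

Longitude subsquare h = 7; +1 → 8 = i.
Latitude subsquare a = 0; −1 → -1, wraps to 23 = x, carry into square.
Latitude square 6; −1 → 5.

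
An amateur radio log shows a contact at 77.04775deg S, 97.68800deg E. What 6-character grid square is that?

Add 180° to longitude and 90° to latitude: 277.6880, 12.9523.
Field (20°×10°, letters A–R): 277.6880/20 → 13 → N, 12.9523/10 → 1 → B; chars NB.
Square (2°×1°, digits 0–9): 17.6880/2 → 8, 2.9523/1 → 2; chars 82.
Subsquare (5′×2.5′, letters a–x): 1.6880/0.0833333 → 20 → u, 0.9523/0.0416667 → 22 → w; chars uw.

NB82uw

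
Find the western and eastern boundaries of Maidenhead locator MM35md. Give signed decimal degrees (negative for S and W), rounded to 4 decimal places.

67.0000, 67.0833

Field M=12, M=12: +12·20° lon, +12·10° lat → SW at lon 60°, lat 30°.
Square 3, 5: +3·2° lon, +5·1° lat → SW at lon 66°, lat 35°.
Subsquare m=12, d=3: +12·0.0833333° lon, +3·0.0416667° lat → SW at lon 67°, lat 35.125°.
Cell spans 0.0833333° lon × 0.0416667° lat.
west 67.0000, east 67.0833.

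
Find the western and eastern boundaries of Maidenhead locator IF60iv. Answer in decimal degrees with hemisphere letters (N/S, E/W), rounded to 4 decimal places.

7.3333° W, 7.2500° W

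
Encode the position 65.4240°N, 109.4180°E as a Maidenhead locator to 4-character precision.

Offset from 180°W / 90°S: lon 289.42°, lat 155.42°.
Field: lon ⌊289.42/20⌋ = 14 → O; lat ⌊155.42/10⌋ = 15 → P.
Square: lon ⌊9.42/2⌋ = 4; lat ⌊5.42/1⌋ = 5.

OP45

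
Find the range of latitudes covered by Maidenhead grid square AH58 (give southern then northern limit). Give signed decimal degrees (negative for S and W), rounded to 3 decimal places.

-12.000, -11.000

Field A=0, H=7: +0·20° lon, +7·10° lat → SW at lon -180°, lat -20°.
Square 5, 8: +5·2° lon, +8·1° lat → SW at lon -170°, lat -12°.
Cell spans 2° lon × 1° lat.
south -12.000, north -11.000.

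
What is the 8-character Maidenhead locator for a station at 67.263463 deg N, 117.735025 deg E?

Shift to the Maidenhead origin (180°W, 90°S): lon 297.73503, lat 157.26346.
Field (20°×10°, letters A–R): lon ⌊297.73503/20⌋ = 14 → O; lat ⌊157.26346/10⌋ = 15 → P.
Square (2°×1°, digits 0–9): lon ⌊17.73503/2⌋ = 8; lat ⌊7.26346/1⌋ = 7.
Subsquare (5′×2.5′, letters a–x): lon ⌊1.73503/0.0833333⌋ = 20 → u; lat ⌊0.26346/0.0416667⌋ = 6 → g.
Extended square (30″×15″, digits 0–9): lon ⌊0.06836/0.00833333⌋ = 8; lat ⌊0.01346/0.00416667⌋ = 3.

OP87ug83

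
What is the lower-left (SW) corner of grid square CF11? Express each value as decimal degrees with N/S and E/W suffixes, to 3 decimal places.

Field C=2, F=5: +2·20° lon, +5·10° lat → SW at lon -140°, lat -40°.
Square 1, 1: +1·2° lon, +1·1° lat → SW at lon -138°, lat -39°.
latitude 39.000° S, longitude 138.000° W.

39.000° S, 138.000° W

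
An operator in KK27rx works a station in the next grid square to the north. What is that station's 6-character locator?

KK28ra

Latitude subsquare x = 23; +1 → 24, wraps to 0 = a, carry into square.
Latitude square 7; +1 → 8.
The longitude characters are unchanged.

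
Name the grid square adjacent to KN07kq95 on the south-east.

Longitude extended square 9; +1 → 10, wraps to 0, carry into subsquare.
Longitude subsquare k = 10; +1 → 11 = l.
Latitude extended square 5; −1 → 4.

KN07lq04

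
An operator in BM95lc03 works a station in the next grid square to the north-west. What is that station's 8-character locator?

BM95kc94

Longitude extended square 0; −1 → -1, wraps to 9, carry into subsquare.
Longitude subsquare l = 11; −1 → 10 = k.
Latitude extended square 3; +1 → 4.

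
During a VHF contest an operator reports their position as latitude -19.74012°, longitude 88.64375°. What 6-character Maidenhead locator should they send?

NH40hg

Offset from 180°W / 90°S: lon 268.6438°, lat 70.2599°.
Field: 268.6438/20 → 13 → N, 70.2599/10 → 7 → H; chars NH.
Square: 8.6438/2 → 4, 0.2599/1 → 0; chars 40.
Subsquare: 0.6438/0.0833333 → 7 → h, 0.2599/0.0416667 → 6 → g; chars hg.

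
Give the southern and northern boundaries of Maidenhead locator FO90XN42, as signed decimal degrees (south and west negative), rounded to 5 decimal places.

Field F=5, O=14: +5·20° lon, +14·10° lat → SW at lon -80°, lat 50°.
Square 9, 0: +9·2° lon, +0·1° lat → SW at lon -62°, lat 50°.
Subsquare x=23, n=13: +23·0.0833333° lon, +13·0.0416667° lat → SW at lon -60.0833°, lat 50.5417°.
Extended square 4, 2: +4·0.00833333° lon, +2·0.00416667° lat → SW at lon -60.05°, lat 50.55°.
Cell spans 0.00833333° lon × 0.00416667° lat.
south 50.55000, north 50.55417.

50.55000, 50.55417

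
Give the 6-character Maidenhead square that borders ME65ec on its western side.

ME65dc

Longitude subsquare e = 4; −1 → 3 = d.
The latitude characters are unchanged.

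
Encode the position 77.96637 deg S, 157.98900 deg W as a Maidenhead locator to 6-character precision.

Add 180° to longitude and 90° to latitude: 22.0110, 12.0336.
Field: lon ⌊22.0110/20⌋ = 1 → B; lat ⌊12.0336/10⌋ = 1 → B.
Square: lon ⌊2.0110/2⌋ = 1; lat ⌊2.0336/1⌋ = 2.
Subsquare: lon ⌊0.0110/0.0833333⌋ = 0 → a; lat ⌊0.0336/0.0416667⌋ = 0 → a.

BB12aa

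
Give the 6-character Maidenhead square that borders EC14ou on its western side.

EC14nu

Longitude subsquare o = 14; −1 → 13 = n.
The latitude characters are unchanged.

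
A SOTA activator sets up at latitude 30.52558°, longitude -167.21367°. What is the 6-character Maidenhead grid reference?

AM60jm

Offset from 180°W / 90°S: lon 12.7863°, lat 120.5256°.
Field: lon ⌊12.7863/20⌋ = 0 → A; lat ⌊120.5256/10⌋ = 12 → M.
Square: lon ⌊12.7863/2⌋ = 6; lat ⌊0.5256/1⌋ = 0.
Subsquare: lon ⌊0.7863/0.0833333⌋ = 9 → j; lat ⌊0.5256/0.0416667⌋ = 12 → m.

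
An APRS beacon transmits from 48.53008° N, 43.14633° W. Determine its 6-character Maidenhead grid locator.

GN88km

Offset from 180°W / 90°S: lon 136.8537°, lat 138.5301°.
Field (20°×10°, letters A–R): 136.8537/20 → 6 → G, 138.5301/10 → 13 → N; chars GN.
Square (2°×1°, digits 0–9): 16.8537/2 → 8, 8.5301/1 → 8; chars 88.
Subsquare (5′×2.5′, letters a–x): 0.8537/0.0833333 → 10 → k, 0.5301/0.0416667 → 12 → m; chars km.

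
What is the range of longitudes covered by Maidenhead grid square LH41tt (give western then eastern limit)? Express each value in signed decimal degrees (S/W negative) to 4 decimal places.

Field L=11, H=7: +11·20° lon, +7·10° lat → SW at lon 40°, lat -20°.
Square 4, 1: +4·2° lon, +1·1° lat → SW at lon 48°, lat -19°.
Subsquare t=19, t=19: +19·0.0833333° lon, +19·0.0416667° lat → SW at lon 49.5833°, lat -18.2083°.
Cell spans 0.0833333° lon × 0.0416667° lat.
west 49.5833, east 49.6667.

49.5833, 49.6667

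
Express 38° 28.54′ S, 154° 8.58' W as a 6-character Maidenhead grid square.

BF21wm

Add 180° to longitude and 90° to latitude: 25.8570, 51.5243.
Field: 25.8570/20 → 1 → B, 51.5243/10 → 5 → F; chars BF.
Square: 5.8570/2 → 2, 1.5243/1 → 1; chars 21.
Subsquare: 1.8570/0.0833333 → 22 → w, 0.5243/0.0416667 → 12 → m; chars wm.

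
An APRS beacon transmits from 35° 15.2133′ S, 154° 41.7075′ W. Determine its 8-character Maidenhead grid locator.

BF24pr69

Add 180° to longitude and 90° to latitude: 25.30488, 54.74645.
Field: 25.30488/20 → 1 → B, 54.74645/10 → 5 → F; chars BF.
Square: 5.30488/2 → 2, 4.74645/1 → 4; chars 24.
Subsquare: 1.30488/0.0833333 → 15 → p, 0.74645/0.0416667 → 17 → r; chars pr.
Extended square: 0.05488/0.00833333 → 6, 0.03811/0.00416667 → 9; chars 69.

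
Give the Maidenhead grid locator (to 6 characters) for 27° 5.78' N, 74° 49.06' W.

FL27oc

Offset from 180°W / 90°S: lon 105.1823°, lat 117.0963°.
Field: 105.1823/20 → 5 → F, 117.0963/10 → 11 → L; chars FL.
Square: 5.1823/2 → 2, 7.0963/1 → 7; chars 27.
Subsquare: 1.1823/0.0833333 → 14 → o, 0.0963/0.0416667 → 2 → c; chars oc.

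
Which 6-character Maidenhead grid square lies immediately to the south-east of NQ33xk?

NQ43aj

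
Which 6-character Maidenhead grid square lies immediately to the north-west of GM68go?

GM68fp

Longitude subsquare g = 6; −1 → 5 = f.
Latitude subsquare o = 14; +1 → 15 = p.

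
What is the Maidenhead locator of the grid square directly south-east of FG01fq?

Longitude subsquare f = 5; +1 → 6 = g.
Latitude subsquare q = 16; −1 → 15 = p.

FG01gp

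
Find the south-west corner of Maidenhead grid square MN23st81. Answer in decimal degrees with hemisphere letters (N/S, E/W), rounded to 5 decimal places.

Field M=12, N=13: +12·20° lon, +13·10° lat → SW at lon 60°, lat 40°.
Square 2, 3: +2·2° lon, +3·1° lat → SW at lon 64°, lat 43°.
Subsquare s=18, t=19: +18·0.0833333° lon, +19·0.0416667° lat → SW at lon 65.5°, lat 43.7917°.
Extended square 8, 1: +8·0.00833333° lon, +1·0.00416667° lat → SW at lon 65.5667°, lat 43.7958°.
latitude 43.79583° N, longitude 65.56667° E.

43.79583° N, 65.56667° E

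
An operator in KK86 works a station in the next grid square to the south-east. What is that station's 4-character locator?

KK95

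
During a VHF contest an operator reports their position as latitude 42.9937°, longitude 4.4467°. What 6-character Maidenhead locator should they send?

JN22fx

Add 180° to longitude and 90° to latitude: 184.4467, 132.9937.
Field (20°×10°, letters A–R): lon ⌊184.4467/20⌋ = 9 → J; lat ⌊132.9937/10⌋ = 13 → N.
Square (2°×1°, digits 0–9): lon ⌊4.4467/2⌋ = 2; lat ⌊2.9937/1⌋ = 2.
Subsquare (5′×2.5′, letters a–x): lon ⌊0.4467/0.0833333⌋ = 5 → f; lat ⌊0.9937/0.0416667⌋ = 23 → x.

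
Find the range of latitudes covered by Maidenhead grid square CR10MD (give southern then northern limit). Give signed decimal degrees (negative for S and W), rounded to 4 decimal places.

80.1250, 80.1667

Field C=2, R=17: +2·20° lon, +17·10° lat → SW at lon -140°, lat 80°.
Square 1, 0: +1·2° lon, +0·1° lat → SW at lon -138°, lat 80°.
Subsquare m=12, d=3: +12·0.0833333° lon, +3·0.0416667° lat → SW at lon -137°, lat 80.125°.
Cell spans 0.0833333° lon × 0.0416667° lat.
south 80.1250, north 80.1667.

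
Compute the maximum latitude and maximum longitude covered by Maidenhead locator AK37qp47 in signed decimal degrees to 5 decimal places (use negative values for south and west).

17.65833, -172.62500

Field A=0, K=10: +0·20° lon, +10·10° lat → SW at lon -180°, lat 10°.
Square 3, 7: +3·2° lon, +7·1° lat → SW at lon -174°, lat 17°.
Subsquare q=16, p=15: +16·0.0833333° lon, +15·0.0416667° lat → SW at lon -172.667°, lat 17.625°.
Extended square 4, 7: +4·0.00833333° lon, +7·0.00416667° lat → SW at lon -172.633°, lat 17.6542°.
Cell spans 0.00833333° lon × 0.00416667° lat. NE corner is SW corner plus one full cell.
latitude 17.65833, longitude -172.62500.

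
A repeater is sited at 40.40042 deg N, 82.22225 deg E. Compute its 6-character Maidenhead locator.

Add 180° to longitude and 90° to latitude: 262.2223, 130.4004.
Field: lon ⌊262.2223/20⌋ = 13 → N; lat ⌊130.4004/10⌋ = 13 → N.
Square: lon ⌊2.2223/2⌋ = 1; lat ⌊0.4004/1⌋ = 0.
Subsquare: lon ⌊0.2223/0.0833333⌋ = 2 → c; lat ⌊0.4004/0.0416667⌋ = 9 → j.

NN10cj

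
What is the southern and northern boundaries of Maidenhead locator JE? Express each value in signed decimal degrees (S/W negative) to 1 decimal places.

-50.0, -40.0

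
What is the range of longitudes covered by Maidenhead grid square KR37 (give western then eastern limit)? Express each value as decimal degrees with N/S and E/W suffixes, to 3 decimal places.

26.000° E, 28.000° E

Field K=10, R=17: +10·20° lon, +17·10° lat → SW at lon 20°, lat 80°.
Square 3, 7: +3·2° lon, +7·1° lat → SW at lon 26°, lat 87°.
Cell spans 2° lon × 1° lat.
west 26.000° E, east 28.000° E.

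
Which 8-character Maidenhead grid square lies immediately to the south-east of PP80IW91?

Longitude extended square 9; +1 → 10, wraps to 0, carry into subsquare.
Longitude subsquare i = 8; +1 → 9 = j.
Latitude extended square 1; −1 → 0.

PP80jw00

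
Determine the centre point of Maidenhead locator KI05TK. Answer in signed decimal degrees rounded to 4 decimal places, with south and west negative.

-4.5625, 21.6250

Field K=10, I=8: +10·20° lon, +8·10° lat → SW at lon 20°, lat -10°.
Square 0, 5: +0·2° lon, +5·1° lat → SW at lon 20°, lat -5°.
Subsquare t=19, k=10: +19·0.0833333° lon, +10·0.0416667° lat → SW at lon 21.5833°, lat -4.58333°.
Cell spans 0.0833333° lon × 0.0416667° lat. Centre is SW corner plus half of each.
latitude -4.5625, longitude 21.6250.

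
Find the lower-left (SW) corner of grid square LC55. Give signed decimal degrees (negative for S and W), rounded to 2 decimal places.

Field L=11, C=2: +11·20° lon, +2·10° lat → SW at lon 40°, lat -70°.
Square 5, 5: +5·2° lon, +5·1° lat → SW at lon 50°, lat -65°.
latitude -65.00, longitude 50.00.

-65.00, 50.00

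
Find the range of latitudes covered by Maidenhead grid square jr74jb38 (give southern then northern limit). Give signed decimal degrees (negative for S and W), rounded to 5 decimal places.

Field J=9, R=17: +9·20° lon, +17·10° lat → SW at lon 0°, lat 80°.
Square 7, 4: +7·2° lon, +4·1° lat → SW at lon 14°, lat 84°.
Subsquare j=9, b=1: +9·0.0833333° lon, +1·0.0416667° lat → SW at lon 14.75°, lat 84.0417°.
Extended square 3, 8: +3·0.00833333° lon, +8·0.00416667° lat → SW at lon 14.775°, lat 84.075°.
Cell spans 0.00833333° lon × 0.00416667° lat.
south 84.07500, north 84.07917.

84.07500, 84.07917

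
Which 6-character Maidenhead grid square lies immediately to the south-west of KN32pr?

KN32oq

Longitude subsquare p = 15; −1 → 14 = o.
Latitude subsquare r = 17; −1 → 16 = q.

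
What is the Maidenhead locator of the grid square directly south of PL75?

Latitude square 5; −1 → 4.
The longitude characters are unchanged.

PL74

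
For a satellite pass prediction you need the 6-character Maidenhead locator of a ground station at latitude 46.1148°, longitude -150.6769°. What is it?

BN46pc

Offset from 180°W / 90°S: lon 29.3231°, lat 136.1148°.
Field: lon ⌊29.3231/20⌋ = 1 → B; lat ⌊136.1148/10⌋ = 13 → N.
Square: lon ⌊9.3231/2⌋ = 4; lat ⌊6.1148/1⌋ = 6.
Subsquare: lon ⌊1.3231/0.0833333⌋ = 15 → p; lat ⌊0.1148/0.0416667⌋ = 2 → c.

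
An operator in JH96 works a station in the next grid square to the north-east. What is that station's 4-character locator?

KH07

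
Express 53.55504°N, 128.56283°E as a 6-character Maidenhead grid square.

PO43gn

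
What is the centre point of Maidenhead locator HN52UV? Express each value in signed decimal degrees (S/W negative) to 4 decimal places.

42.8958, -28.2917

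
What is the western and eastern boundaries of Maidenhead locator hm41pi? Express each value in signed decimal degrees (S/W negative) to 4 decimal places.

-30.7500, -30.6667

Field H=7, M=12: +7·20° lon, +12·10° lat → SW at lon -40°, lat 30°.
Square 4, 1: +4·2° lon, +1·1° lat → SW at lon -32°, lat 31°.
Subsquare p=15, i=8: +15·0.0833333° lon, +8·0.0416667° lat → SW at lon -30.75°, lat 31.3333°.
Cell spans 0.0833333° lon × 0.0416667° lat.
west -30.7500, east -30.6667.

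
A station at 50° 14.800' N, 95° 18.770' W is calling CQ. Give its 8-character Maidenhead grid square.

EO20if29

Offset from 180°W / 90°S: lon 84.68717°, lat 140.24667°.
Field: 84.68717/20 → 4 → E, 140.24667/10 → 14 → O; chars EO.
Square: 4.68717/2 → 2, 0.24667/1 → 0; chars 20.
Subsquare: 0.68717/0.0833333 → 8 → i, 0.24667/0.0416667 → 5 → f; chars if.
Extended square: 0.02050/0.00833333 → 2, 0.03833/0.00416667 → 9; chars 29.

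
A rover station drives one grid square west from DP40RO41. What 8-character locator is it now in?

Longitude extended square 4; −1 → 3.
The latitude characters are unchanged.

DP40ro31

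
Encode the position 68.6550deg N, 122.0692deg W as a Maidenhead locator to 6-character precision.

CP88xp

Offset from 180°W / 90°S: lon 57.9308°, lat 158.6550°.
Field (20°×10°, letters A–R): lon ⌊57.9308/20⌋ = 2 → C; lat ⌊158.6550/10⌋ = 15 → P.
Square (2°×1°, digits 0–9): lon ⌊17.9308/2⌋ = 8; lat ⌊8.6550/1⌋ = 8.
Subsquare (5′×2.5′, letters a–x): lon ⌊1.9308/0.0833333⌋ = 23 → x; lat ⌊0.6550/0.0416667⌋ = 15 → p.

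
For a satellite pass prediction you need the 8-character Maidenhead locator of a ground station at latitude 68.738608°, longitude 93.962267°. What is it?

NP68xr57

Offset from 180°W / 90°S: lon 273.96227°, lat 158.73861°.
Field: lon ⌊273.96227/20⌋ = 13 → N; lat ⌊158.73861/10⌋ = 15 → P.
Square: lon ⌊13.96227/2⌋ = 6; lat ⌊8.73861/1⌋ = 8.
Subsquare: lon ⌊1.96227/0.0833333⌋ = 23 → x; lat ⌊0.73861/0.0416667⌋ = 17 → r.
Extended square: lon ⌊0.04560/0.00833333⌋ = 5; lat ⌊0.03027/0.00416667⌋ = 7.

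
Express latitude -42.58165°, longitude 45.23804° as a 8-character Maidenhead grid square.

LE27ok80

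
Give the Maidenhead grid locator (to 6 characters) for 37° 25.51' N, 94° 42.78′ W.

Shift to the Maidenhead origin (180°W, 90°S): lon 85.2870, lat 127.4252.
Field: lon ⌊85.2870/20⌋ = 4 → E; lat ⌊127.4252/10⌋ = 12 → M.
Square: lon ⌊5.2870/2⌋ = 2; lat ⌊7.4252/1⌋ = 7.
Subsquare: lon ⌊1.2870/0.0833333⌋ = 15 → p; lat ⌊0.4252/0.0416667⌋ = 10 → k.

EM27pk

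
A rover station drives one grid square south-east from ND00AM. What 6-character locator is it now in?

ND00bl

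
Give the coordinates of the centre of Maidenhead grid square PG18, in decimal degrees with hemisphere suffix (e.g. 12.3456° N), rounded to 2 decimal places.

21.50° S, 123.00° E

Field P=15, G=6: +15·20° lon, +6·10° lat → SW at lon 120°, lat -30°.
Square 1, 8: +1·2° lon, +8·1° lat → SW at lon 122°, lat -22°.
Cell spans 2° lon × 1° lat. Centre is SW corner plus half of each.
latitude 21.50° S, longitude 123.00° E.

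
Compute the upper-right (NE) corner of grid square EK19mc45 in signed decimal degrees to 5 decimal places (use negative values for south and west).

19.10833, -96.95833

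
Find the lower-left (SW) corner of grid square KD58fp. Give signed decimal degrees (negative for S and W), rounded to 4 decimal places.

-51.3750, 30.4167

Field K=10, D=3: +10·20° lon, +3·10° lat → SW at lon 20°, lat -60°.
Square 5, 8: +5·2° lon, +8·1° lat → SW at lon 30°, lat -52°.
Subsquare f=5, p=15: +5·0.0833333° lon, +15·0.0416667° lat → SW at lon 30.4167°, lat -51.375°.
latitude -51.3750, longitude 30.4167.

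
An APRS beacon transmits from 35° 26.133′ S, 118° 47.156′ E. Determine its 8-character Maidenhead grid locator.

OF94jn45

Shift to the Maidenhead origin (180°W, 90°S): lon 298.78593, lat 54.56445.
Field: 298.78593/20 → 14 → O, 54.56445/10 → 5 → F; chars OF.
Square: 18.78593/2 → 9, 4.56445/1 → 4; chars 94.
Subsquare: 0.78593/0.0833333 → 9 → j, 0.56445/0.0416667 → 13 → n; chars jn.
Extended square: 0.03593/0.00833333 → 4, 0.02278/0.00416667 → 5; chars 45.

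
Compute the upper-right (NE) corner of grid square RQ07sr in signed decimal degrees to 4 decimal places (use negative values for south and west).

77.7500, 161.5833

Field R=17, Q=16: +17·20° lon, +16·10° lat → SW at lon 160°, lat 70°.
Square 0, 7: +0·2° lon, +7·1° lat → SW at lon 160°, lat 77°.
Subsquare s=18, r=17: +18·0.0833333° lon, +17·0.0416667° lat → SW at lon 161.5°, lat 77.7083°.
Cell spans 0.0833333° lon × 0.0416667° lat. NE corner is SW corner plus one full cell.
latitude 77.7500, longitude 161.5833.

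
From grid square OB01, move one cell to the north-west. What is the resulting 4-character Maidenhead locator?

NB92

Longitude square 0; −1 → -1, wraps to 9, carry into field.
Longitude field O = 14; −1 → 13 = N.
Latitude square 1; +1 → 2.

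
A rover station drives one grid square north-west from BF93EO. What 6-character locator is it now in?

BF93dp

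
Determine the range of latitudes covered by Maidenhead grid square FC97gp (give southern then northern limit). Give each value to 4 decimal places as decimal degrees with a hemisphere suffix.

62.3750° S, 62.3333° S

Field F=5, C=2: +5·20° lon, +2·10° lat → SW at lon -80°, lat -70°.
Square 9, 7: +9·2° lon, +7·1° lat → SW at lon -62°, lat -63°.
Subsquare g=6, p=15: +6·0.0833333° lon, +15·0.0416667° lat → SW at lon -61.5°, lat -62.375°.
Cell spans 0.0833333° lon × 0.0416667° lat.
south 62.3750° S, north 62.3333° S.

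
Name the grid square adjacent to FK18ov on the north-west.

FK18nw

Longitude subsquare o = 14; −1 → 13 = n.
Latitude subsquare v = 21; +1 → 22 = w.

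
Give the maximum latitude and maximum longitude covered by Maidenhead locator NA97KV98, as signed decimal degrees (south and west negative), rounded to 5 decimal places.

Field N=13, A=0: +13·20° lon, +0·10° lat → SW at lon 80°, lat -90°.
Square 9, 7: +9·2° lon, +7·1° lat → SW at lon 98°, lat -83°.
Subsquare k=10, v=21: +10·0.0833333° lon, +21·0.0416667° lat → SW at lon 98.8333°, lat -82.125°.
Extended square 9, 8: +9·0.00833333° lon, +8·0.00416667° lat → SW at lon 98.9083°, lat -82.0917°.
Cell spans 0.00833333° lon × 0.00416667° lat. NE corner is SW corner plus one full cell.
latitude -82.08750, longitude 98.91667.

-82.08750, 98.91667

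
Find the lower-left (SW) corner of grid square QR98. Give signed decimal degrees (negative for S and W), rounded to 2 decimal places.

88.00, 158.00

Field Q=16, R=17: +16·20° lon, +17·10° lat → SW at lon 140°, lat 80°.
Square 9, 8: +9·2° lon, +8·1° lat → SW at lon 158°, lat 88°.
latitude 88.00, longitude 158.00.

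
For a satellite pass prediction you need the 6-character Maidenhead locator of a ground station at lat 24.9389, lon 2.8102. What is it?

JL14jw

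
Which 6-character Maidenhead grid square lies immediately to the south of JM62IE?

JM62id

Latitude subsquare e = 4; −1 → 3 = d.
The longitude characters are unchanged.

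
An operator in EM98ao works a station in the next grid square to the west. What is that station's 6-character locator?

EM88xo

Longitude subsquare a = 0; −1 → -1, wraps to 23 = x, carry into square.
Longitude square 9; −1 → 8.
The latitude characters are unchanged.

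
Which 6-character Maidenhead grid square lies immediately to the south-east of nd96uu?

Longitude subsquare u = 20; +1 → 21 = v.
Latitude subsquare u = 20; −1 → 19 = t.

ND96vt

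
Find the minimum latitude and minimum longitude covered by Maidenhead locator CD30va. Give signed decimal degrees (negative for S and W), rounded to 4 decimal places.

-60.0000, -132.2500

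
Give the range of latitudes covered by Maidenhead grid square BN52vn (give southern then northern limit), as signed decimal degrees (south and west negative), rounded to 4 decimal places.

42.5417, 42.5833

Field B=1, N=13: +1·20° lon, +13·10° lat → SW at lon -160°, lat 40°.
Square 5, 2: +5·2° lon, +2·1° lat → SW at lon -150°, lat 42°.
Subsquare v=21, n=13: +21·0.0833333° lon, +13·0.0416667° lat → SW at lon -148.25°, lat 42.5417°.
Cell spans 0.0833333° lon × 0.0416667° lat.
south 42.5417, north 42.5833.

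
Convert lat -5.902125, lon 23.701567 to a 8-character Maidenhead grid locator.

Shift to the Maidenhead origin (180°W, 90°S): lon 203.70157, lat 84.09788.
Field: lon ⌊203.70157/20⌋ = 10 → K; lat ⌊84.09788/10⌋ = 8 → I.
Square: lon ⌊3.70157/2⌋ = 1; lat ⌊4.09788/1⌋ = 4.
Subsquare: lon ⌊1.70157/0.0833333⌋ = 20 → u; lat ⌊0.09788/0.0416667⌋ = 2 → c.
Extended square: lon ⌊0.03490/0.00833333⌋ = 4; lat ⌊0.01454/0.00416667⌋ = 3.

KI14uc43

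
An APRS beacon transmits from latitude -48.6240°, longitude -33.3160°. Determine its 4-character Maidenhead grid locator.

HE31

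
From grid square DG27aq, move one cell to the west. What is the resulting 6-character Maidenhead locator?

Longitude subsquare a = 0; −1 → -1, wraps to 23 = x, carry into square.
Longitude square 2; −1 → 1.
The latitude characters are unchanged.

DG17xq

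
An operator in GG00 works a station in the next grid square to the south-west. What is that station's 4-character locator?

FF99

Longitude square 0; −1 → -1, wraps to 9, carry into field.
Longitude field G = 6; −1 → 5 = F.
Latitude square 0; −1 → -1, wraps to 9, carry into field.
Latitude field G = 6; −1 → 5 = F.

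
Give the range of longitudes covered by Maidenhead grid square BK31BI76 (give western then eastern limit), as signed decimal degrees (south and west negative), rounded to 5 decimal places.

Field B=1, K=10: +1·20° lon, +10·10° lat → SW at lon -160°, lat 10°.
Square 3, 1: +3·2° lon, +1·1° lat → SW at lon -154°, lat 11°.
Subsquare b=1, i=8: +1·0.0833333° lon, +8·0.0416667° lat → SW at lon -153.917°, lat 11.3333°.
Extended square 7, 6: +7·0.00833333° lon, +6·0.00416667° lat → SW at lon -153.858°, lat 11.3583°.
Cell spans 0.00833333° lon × 0.00416667° lat.
west -153.85833, east -153.85000.

-153.85833, -153.85000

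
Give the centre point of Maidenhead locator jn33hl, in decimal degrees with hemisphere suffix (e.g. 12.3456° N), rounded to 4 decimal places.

43.4792° N, 6.6250° E

Field J=9, N=13: +9·20° lon, +13·10° lat → SW at lon 0°, lat 40°.
Square 3, 3: +3·2° lon, +3·1° lat → SW at lon 6°, lat 43°.
Subsquare h=7, l=11: +7·0.0833333° lon, +11·0.0416667° lat → SW at lon 6.58333°, lat 43.4583°.
Cell spans 0.0833333° lon × 0.0416667° lat. Centre is SW corner plus half of each.
latitude 43.4792° N, longitude 6.6250° E.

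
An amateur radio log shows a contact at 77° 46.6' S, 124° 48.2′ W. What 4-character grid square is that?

Add 180° to longitude and 90° to latitude: 55.20, 12.22.
Field (20°×10°, letters A–R): 55.20/20 → 2 → C, 12.22/10 → 1 → B; chars CB.
Square (2°×1°, digits 0–9): 15.20/2 → 7, 2.22/1 → 2; chars 72.

CB72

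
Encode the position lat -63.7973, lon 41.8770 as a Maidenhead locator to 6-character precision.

LC06we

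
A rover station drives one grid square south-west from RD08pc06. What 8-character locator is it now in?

Longitude extended square 0; −1 → -1, wraps to 9, carry into subsquare.
Longitude subsquare p = 15; −1 → 14 = o.
Latitude extended square 6; −1 → 5.

RD08oc95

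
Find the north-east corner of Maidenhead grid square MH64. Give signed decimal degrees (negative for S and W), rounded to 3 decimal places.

Field M=12, H=7: +12·20° lon, +7·10° lat → SW at lon 60°, lat -20°.
Square 6, 4: +6·2° lon, +4·1° lat → SW at lon 72°, lat -16°.
Cell spans 2° lon × 1° lat. NE corner is SW corner plus one full cell.
latitude -15.000, longitude 74.000.

-15.000, 74.000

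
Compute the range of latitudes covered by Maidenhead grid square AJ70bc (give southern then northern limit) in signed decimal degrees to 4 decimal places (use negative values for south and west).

Field A=0, J=9: +0·20° lon, +9·10° lat → SW at lon -180°, lat 0°.
Square 7, 0: +7·2° lon, +0·1° lat → SW at lon -166°, lat 0°.
Subsquare b=1, c=2: +1·0.0833333° lon, +2·0.0416667° lat → SW at lon -165.917°, lat 0.0833333°.
Cell spans 0.0833333° lon × 0.0416667° lat.
south 0.0833, north 0.1250.

0.0833, 0.1250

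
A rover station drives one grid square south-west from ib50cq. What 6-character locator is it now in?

IB50bp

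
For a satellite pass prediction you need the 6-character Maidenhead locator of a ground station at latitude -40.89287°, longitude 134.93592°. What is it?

Shift to the Maidenhead origin (180°W, 90°S): lon 314.9359, lat 49.1071.
Field (20°×10°, letters A–R): lon ⌊314.9359/20⌋ = 15 → P; lat ⌊49.1071/10⌋ = 4 → E.
Square (2°×1°, digits 0–9): lon ⌊14.9359/2⌋ = 7; lat ⌊9.1071/1⌋ = 9.
Subsquare (5′×2.5′, letters a–x): lon ⌊0.9359/0.0833333⌋ = 11 → l; lat ⌊0.1071/0.0416667⌋ = 2 → c.

PE79lc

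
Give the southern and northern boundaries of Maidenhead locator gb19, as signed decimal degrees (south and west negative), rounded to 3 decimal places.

-71.000, -70.000

Field G=6, B=1: +6·20° lon, +1·10° lat → SW at lon -60°, lat -80°.
Square 1, 9: +1·2° lon, +9·1° lat → SW at lon -58°, lat -71°.
Cell spans 2° lon × 1° lat.
south -71.000, north -70.000.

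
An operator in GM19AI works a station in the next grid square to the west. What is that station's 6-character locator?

Longitude subsquare a = 0; −1 → -1, wraps to 23 = x, carry into square.
Longitude square 1; −1 → 0.
The latitude characters are unchanged.

GM09xi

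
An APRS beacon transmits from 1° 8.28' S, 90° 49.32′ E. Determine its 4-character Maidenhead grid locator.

NI58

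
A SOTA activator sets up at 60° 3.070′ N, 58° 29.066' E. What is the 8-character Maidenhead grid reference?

LP90fb82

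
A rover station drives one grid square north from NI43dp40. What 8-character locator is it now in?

NI43dp41

Latitude extended square 0; +1 → 1.
The longitude characters are unchanged.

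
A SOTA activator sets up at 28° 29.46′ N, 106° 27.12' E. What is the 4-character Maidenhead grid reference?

Shift to the Maidenhead origin (180°W, 90°S): lon 286.45, lat 118.49.
Field: 286.45/20 → 14 → O, 118.49/10 → 11 → L; chars OL.
Square: 6.45/2 → 3, 8.49/1 → 8; chars 38.

OL38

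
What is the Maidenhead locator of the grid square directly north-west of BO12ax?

BO03xa

Longitude subsquare a = 0; −1 → -1, wraps to 23 = x, carry into square.
Longitude square 1; −1 → 0.
Latitude subsquare x = 23; +1 → 24, wraps to 0 = a, carry into square.
Latitude square 2; +1 → 3.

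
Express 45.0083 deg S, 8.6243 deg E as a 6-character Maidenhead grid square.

Add 180° to longitude and 90° to latitude: 188.6243, 44.9917.
Field: 188.6243/20 → 9 → J, 44.9917/10 → 4 → E; chars JE.
Square: 8.6243/2 → 4, 4.9917/1 → 4; chars 44.
Subsquare: 0.6243/0.0833333 → 7 → h, 0.9917/0.0416667 → 23 → x; chars hx.

JE44hx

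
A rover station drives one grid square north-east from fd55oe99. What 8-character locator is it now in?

FD55pf00

Longitude extended square 9; +1 → 10, wraps to 0, carry into subsquare.
Longitude subsquare o = 14; +1 → 15 = p.
Latitude extended square 9; +1 → 10, wraps to 0, carry into subsquare.
Latitude subsquare e = 4; +1 → 5 = f.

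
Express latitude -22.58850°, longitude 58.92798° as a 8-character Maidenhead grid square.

Offset from 180°W / 90°S: lon 238.92798°, lat 67.41150°.
Field: 238.92798/20 → 11 → L, 67.41150/10 → 6 → G; chars LG.
Square: 18.92798/2 → 9, 7.41150/1 → 7; chars 97.
Subsquare: 0.92798/0.0833333 → 11 → l, 0.41150/0.0416667 → 9 → j; chars lj.
Extended square: 0.01131/0.00833333 → 1, 0.03650/0.00416667 → 8; chars 18.

LG97lj18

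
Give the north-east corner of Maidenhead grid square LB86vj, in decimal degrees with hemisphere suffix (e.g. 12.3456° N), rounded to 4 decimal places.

73.5833° S, 57.8333° E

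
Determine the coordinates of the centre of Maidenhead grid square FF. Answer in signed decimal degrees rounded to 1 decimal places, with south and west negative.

Field F=5, F=5: +5·20° lon, +5·10° lat → SW at lon -80°, lat -40°.
Cell spans 20° lon × 10° lat. Centre is SW corner plus half of each.
latitude -35.0, longitude -70.0.

-35.0, -70.0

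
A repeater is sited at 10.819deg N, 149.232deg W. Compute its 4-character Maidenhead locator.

BK50

Offset from 180°W / 90°S: lon 30.77°, lat 100.82°.
Field: 30.77/20 → 1 → B, 100.82/10 → 10 → K; chars BK.
Square: 10.77/2 → 5, 0.82/1 → 0; chars 50.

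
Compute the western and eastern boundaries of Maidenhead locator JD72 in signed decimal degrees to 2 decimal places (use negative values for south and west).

Field J=9, D=3: +9·20° lon, +3·10° lat → SW at lon 0°, lat -60°.
Square 7, 2: +7·2° lon, +2·1° lat → SW at lon 14°, lat -58°.
Cell spans 2° lon × 1° lat.
west 14.00, east 16.00.

14.00, 16.00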